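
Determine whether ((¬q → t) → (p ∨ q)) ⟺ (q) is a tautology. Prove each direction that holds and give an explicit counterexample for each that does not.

Forward direction. This fails. Under q = F, p = F, t = F, the left side is true but the right side is false.

Converse. Assume the antecedent. If q is true, (¬q → t) → (p ∨ q) reduces to true regardless of the other variables. If q is false, the antecedent cannot hold. Either way (¬q → t) → (p ∨ q) holds.

The forward direction fails; the converse holds.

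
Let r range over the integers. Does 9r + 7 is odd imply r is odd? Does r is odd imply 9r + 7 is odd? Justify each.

Both directions fail.

Forward direction. This fails: r = 4 gives 9r + 7 = 43, which is odd, but 4 is even, not odd.

Converse. This also fails: r = 5 is odd, but 9r + 7 = 52 is even, not odd.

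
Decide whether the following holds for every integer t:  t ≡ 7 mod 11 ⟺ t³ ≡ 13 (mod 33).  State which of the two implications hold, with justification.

The forward direction fails; the converse holds.

(⟹) This fails: take t = 18. Then 18 ≡ 7 (mod 11), but 18³ = 5832 ≡ 24 (mod 33), not 13.

(⟸) Conversely, the residues r modulo 33 with r³ ≡ 13 (mod 33) are exactly {7}, and each is ≡ 7 (mod 11).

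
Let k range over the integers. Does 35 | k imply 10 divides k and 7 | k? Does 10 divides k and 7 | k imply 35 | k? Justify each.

Forward direction. This fails: take k = 35. Certainly 35 ∣ 35, but 10 ∤ 35.

Converse. Suppose 10 ∣ k and 7 ∣ k. Any common multiple of 10 and 7 is a multiple of their lcm; here gcd(10, 7) = 1, so lcm(10, 7) = 10·7 = 70, so 70 ∣ k. Since 35 ∣ 70, it follows that 35 ∣ k.

The forward direction fails; the converse holds.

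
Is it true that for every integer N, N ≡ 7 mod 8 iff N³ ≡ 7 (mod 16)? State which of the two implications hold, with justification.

[⇒] This fails: take N = 15. Then 15 ≡ 7 (mod 8), but 15³ = 3375 ≡ 15 (mod 16), not 7.

[⇐] Conversely, the residues r modulo 16 with r³ ≡ 7 (mod 16) are exactly {7}, and each is ≡ 7 (mod 8).

Not equivalent: only (⇐) holds.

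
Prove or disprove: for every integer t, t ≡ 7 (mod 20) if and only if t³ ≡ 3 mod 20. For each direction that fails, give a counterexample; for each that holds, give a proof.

[⇒] Suppose t ≡ 7 (mod 20). Write t = 20j + 7. Then (20j + 7)³ = 8000j³ + 8400j² + 2940j + 343 = 20(400j³ + 420j² + 147j + 17) + 3, so t³ ≡ 3 (mod 20).

[⇐] Conversely, suppose t³ ≡ 3 (mod 20). The only residue r in {0, …, 19} with r³ ≡ 3 (mod 20) is r = 7, so t ≡ 7 (mod 20).

The biconditional holds.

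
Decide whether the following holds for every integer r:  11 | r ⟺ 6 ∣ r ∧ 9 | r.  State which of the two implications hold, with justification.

Forward direction. This fails: take r = 11. Certainly 11 ∣ 11, but 6 ∤ 11.

Converse. This fails: take r = 18. Both 6 ∣ 18 and 9 ∣ 18, yet 18 is not a multiple of 11 (since 18 = 1·11 + 7), so 11 ∤ 18.

(⇒) fails and (⇐) fails.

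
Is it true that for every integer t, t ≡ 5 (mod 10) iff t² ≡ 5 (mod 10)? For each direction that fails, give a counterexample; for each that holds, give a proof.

(→) Suppose t ≡ 5 (mod 10). Write t = 10j + 5. Then (10j + 5)² = 100j² + 100j + 25 = 10(10j² + 10j + 2) + 5, so t² ≡ 5 (mod 10).

(←) For the converse, argue contrapositively. If t ≢ 5 (mod 10), then t is congruent to one of 0, 1, 2, 3, 4, 6, 7, 8, 9 modulo 10, and these give t² ≡ 0, 1, 4, 9, 6, 6, 9, 4, 1 respectively — never 5.

Both directions hold; the statement is true.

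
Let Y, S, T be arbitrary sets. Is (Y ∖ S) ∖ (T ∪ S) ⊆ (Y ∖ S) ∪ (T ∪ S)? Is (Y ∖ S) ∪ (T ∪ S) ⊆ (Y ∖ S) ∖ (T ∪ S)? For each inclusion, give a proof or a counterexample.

The sets are not equal: only the forward inclusion holds.

Forward inclusion. Let x ∈ (Y ∖ S) ∖ (T ∪ S). Then x ∈ Y and x ∉ S, T, from which x ∈ (Y ∖ S) ∪ (T ∪ S).

Reverse inclusion. This inclusion fails. Take Y = ∅, S = {1}, T = ∅; then 1 ∈ (Y ∖ S) ∪ (T ∪ S) but 1 ∉ (Y ∖ S) ∖ (T ∪ S).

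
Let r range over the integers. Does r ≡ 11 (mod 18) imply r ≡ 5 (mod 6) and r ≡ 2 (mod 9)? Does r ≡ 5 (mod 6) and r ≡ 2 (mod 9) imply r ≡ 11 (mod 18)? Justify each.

[⇒] Suppose r ≡ 11 (mod 18); write r = 18j + 11. Since 6 ∣ 18, reducing mod 6 gives r ≡ 11 ≡ 5 (mod 6); since 9 ∣ 18, reducing mod 9 gives r ≡ 11 ≡ 2 (mod 9).

[⇐] Conversely, if r ≡ 5 (mod 6) and r ≡ 2 (mod 9), then by the Chinese remainder theorem r ≡ 11 (mod 18). This is exactly r ≡ 11 (mod 18).

Equivalent; both directions hold.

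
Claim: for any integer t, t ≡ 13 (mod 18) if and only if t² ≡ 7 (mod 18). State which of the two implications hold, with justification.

[⇒] Suppose t ≡ 13 (mod 18). Write t = 18j + 13. Then (18j + 13)² = 324j² + 468j + 169 = 18(18j² + 26j + 9) + 7, so t² ≡ 7 (mod 18).

[⇐] This fails: take t = 5. Then 5² = 25 ≡ 7 (mod 18), yet 5 ≡ 5 (mod 18), not 13.

Only the forward direction holds.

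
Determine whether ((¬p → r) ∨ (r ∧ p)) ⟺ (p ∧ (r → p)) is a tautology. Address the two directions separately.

(⟸) Assume the antecedent. If p is true, (¬p → r) ∨ (r ∧ p) reduces to true regardless of the other variables. If p is false, the antecedent cannot hold. Either way (¬p → r) ∨ (r ∧ p) holds.

(⟹) This fails. Under p = F, r = T, the left side is true but the right side is false.

Only the reverse direction holds.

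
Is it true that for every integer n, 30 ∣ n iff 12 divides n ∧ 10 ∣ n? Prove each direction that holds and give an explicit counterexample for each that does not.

(⟹) This fails: take n = 30. Certainly 30 ∣ 30, but 12 ∤ 30.

(⟸) Suppose 12 ∣ n and 10 ∣ n. Any common multiple of 12 and 10 is a multiple of their lcm; here lcm(12, 10) = 12·10/gcd(12, 10) = 120/2 = 60, so 60 ∣ n. Since 30 ∣ 60, it follows that 30 ∣ n.

Only the converse holds.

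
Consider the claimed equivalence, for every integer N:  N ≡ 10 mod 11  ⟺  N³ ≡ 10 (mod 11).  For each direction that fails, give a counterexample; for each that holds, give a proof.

(→) Suppose N ≡ 10 mod 11. Write N = 11j + 10. Then (11j + 10)³ = 1331j³ + 3630j² + 3300j + 1000 = 11(121j³ + 330j² + 300j + 90) + 10, so N³ ≡ 10 (mod 11).

(←) For the converse, argue contrapositively. If N ≢ 10 (mod 11), then N is congruent to one of 0, 1, 2, 3, 4, 5, 6, 7, 8, 9 modulo 11, and these give N³ ≡ 0, 1, 8, 5, 9, 4, 7, 2, 6, 3 respectively — never 10.

Both directions hold; the statement is true.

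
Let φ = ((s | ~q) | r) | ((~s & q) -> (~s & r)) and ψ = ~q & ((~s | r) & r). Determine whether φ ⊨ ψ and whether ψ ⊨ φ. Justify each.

[⇒] This fails. Under q = F, r = F, s = F, the left side is true but the right side is false.

[⇐] Assume the antecedent. If q is true, the antecedent cannot hold. If q is false, the consequent reduces to true regardless of the other variables. Either way the consequent holds.

(⇒) fails; (⇐) holds.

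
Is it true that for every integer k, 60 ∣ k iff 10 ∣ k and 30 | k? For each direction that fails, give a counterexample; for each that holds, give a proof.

(→) If 60 ∣ k, write k = 60q. Since 60 = 6·10, k = 10·(6q), so 10 ∣ k; and since 60 = 2·30, k = 30·(2q), so 30 ∣ k.

(←) This fails: take k = 30. Both 10 ∣ 30 and 30 ∣ 30, yet 30 is not a multiple of 60 (since 30 = 0·60 + 30), so 60 ∤ 30.

Only the forward direction holds.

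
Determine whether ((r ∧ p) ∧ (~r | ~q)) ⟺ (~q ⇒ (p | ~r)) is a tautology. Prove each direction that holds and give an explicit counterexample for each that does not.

(→) Assume the antecedent. If q is true, the antecedent cannot hold. If q is false, the antecedent forces (q = F, r = T, p = T), and ~q ⇒ (p | ~r) holds there. Either way ~q ⇒ (p | ~r) holds.

(←) This fails. Under q = F, r = F, p = F, the left side is false but the right side is true.

The forward direction holds; the converse fails.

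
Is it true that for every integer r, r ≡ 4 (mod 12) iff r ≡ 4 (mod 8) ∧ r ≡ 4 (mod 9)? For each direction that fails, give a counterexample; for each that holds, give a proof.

(→) This fails: r = 64 gives 64 ≡ 4 (mod 12) but 64 ≡ 0 (mod 8), so the conjunction on the right does not hold.

(←) Conversely, if r ≡ 4 (mod 8) and r ≡ 4 (mod 9), then by the Chinese remainder theorem r ≡ 4 (mod 72). Since 4 ≡ 4 (mod 12) and 12 ∣ 72, we get r ≡ 4 (mod 12).

(⇒) fails; (⇐) holds.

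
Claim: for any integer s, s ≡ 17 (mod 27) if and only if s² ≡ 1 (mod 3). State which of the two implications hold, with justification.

(⟸) This fails: take s = 1. Then 1² = 1 ≡ 1 (mod 3), yet 1 ≡ 1 (mod 27), not 17.

(⟹) Suppose s ≡ 17 (mod 27). Then s² ≡ 17² = 289 (mod 27), and since 3 ∣ 27, also s² ≡ 1 (mod 3).

The forward direction holds; the converse fails.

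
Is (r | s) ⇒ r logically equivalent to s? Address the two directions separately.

(→) This fails. Under s = F, r = F, the left side is true but the right side is false.

(←) This fails. Under s = T, r = F, the left side is false but the right side is true.

Both directions fail.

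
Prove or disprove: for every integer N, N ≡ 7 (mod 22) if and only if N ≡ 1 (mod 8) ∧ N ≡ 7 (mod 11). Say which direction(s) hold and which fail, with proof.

(⟹) This fails: N = 51 gives 51 ≡ 7 (mod 22) but 51 ≡ 3 (mod 8), so the conjunction on the right does not hold.

(⟸) Conversely, if N ≡ 1 (mod 8) and N ≡ 7 (mod 11), then by the Chinese remainder theorem N ≡ 73 (mod 88). Since 73 ≡ 7 (mod 22) and 22 ∣ 88, we get N ≡ 7 (mod 22).

Only the converse holds.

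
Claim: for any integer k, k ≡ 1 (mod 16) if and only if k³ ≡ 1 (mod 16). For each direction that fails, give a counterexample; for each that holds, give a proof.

Equivalent; both directions hold.

Converse. Suppose k³ ≡ 1 (mod 16). The only residue r in {0, …, 15} with r³ ≡ 1 (mod 16) is r = 1, so k ≡ 1 (mod 16).

Forward direction. Suppose k ≡ 1 (mod 16). Write k = 16j + 1. Then (16j + 1)³ = 4096j³ + 768j² + 48j + 1 = 16(256j³ + 48j² + 3j) + 1, so k³ ≡ 1 (mod 16).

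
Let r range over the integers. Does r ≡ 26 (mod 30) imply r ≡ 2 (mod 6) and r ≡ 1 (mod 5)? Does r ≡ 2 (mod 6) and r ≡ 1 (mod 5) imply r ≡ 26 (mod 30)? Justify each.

[⇒] Suppose r ≡ 26 (mod 30); write r = 30j + 26. Since 6 ∣ 30, reducing mod 6 gives r ≡ 26 ≡ 2 (mod 6); since 5 ∣ 30, reducing mod 5 gives r ≡ 26 ≡ 1 (mod 5).

[⇐] Conversely, if r ≡ 2 (mod 6) and r ≡ 1 (mod 5), then by the Chinese remainder theorem r ≡ 26 (mod 30). This is exactly r ≡ 26 (mod 30).

Equivalent; both directions hold.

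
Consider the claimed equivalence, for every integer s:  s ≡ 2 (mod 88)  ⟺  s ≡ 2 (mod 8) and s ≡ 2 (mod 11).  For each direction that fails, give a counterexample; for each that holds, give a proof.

Both implications hold.

(→) Suppose s ≡ 2 (mod 88); write s = 88j + 2. Since 8 ∣ 88, reducing mod 8 gives s ≡ 2 (mod 8); since 11 ∣ 88, reducing mod 11 gives s ≡ 2 (mod 11).

(←) Conversely, if s ≡ 2 (mod 8) and s ≡ 2 (mod 11), then by the Chinese remainder theorem s ≡ 2 (mod 88). This is exactly s ≡ 2 (mod 88).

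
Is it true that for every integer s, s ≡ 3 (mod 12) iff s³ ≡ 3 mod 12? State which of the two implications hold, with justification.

(⟹) Suppose s ≡ 3 (mod 12). Write s = 12j + 3. Then (12j + 3)³ = 1728j³ + 1296j² + 324j + 27 = 12(144j³ + 108j² + 27j + 2) + 3, so s³ ≡ 3 (mod 12).

(⟸) Conversely, suppose s³ ≡ 3 (mod 12). The only residue r in {0, …, 11} with r³ ≡ 3 (mod 12) is r = 3, so s ≡ 3 (mod 12).

The biconditional holds.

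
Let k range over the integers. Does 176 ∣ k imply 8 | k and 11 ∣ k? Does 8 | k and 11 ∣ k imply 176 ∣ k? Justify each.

(→) If 176 ∣ k, write k = 176q. Since 176 = 22·8, k = 8·(22q), so 8 ∣ k; and since 176 = 16·11, k = 11·(16q), so 11 ∣ k.

(←) This fails: take k = 88. Both 8 ∣ 88 and 11 ∣ 88, yet 88 is not a multiple of 176 (since 88 = 0·176 + 88), so 176 ∤ 88.

The forward direction holds; the converse fails.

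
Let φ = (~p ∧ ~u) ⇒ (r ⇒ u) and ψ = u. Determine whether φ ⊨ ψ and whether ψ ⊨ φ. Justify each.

Only the converse holds.

[⇐] Assume the antecedent. If r is true, the antecedent forces (r = T, p = F, u = T) or (r = T, p = T, u = T), and (~p ∧ ~u) ⇒ (r ⇒ u) holds there. If r is false, (~p ∧ ~u) ⇒ (r ⇒ u) reduces to true regardless of the other variables. Either way (~p ∧ ~u) ⇒ (r ⇒ u) holds.

[⇒] This fails. Under r = F, p = F, u = F, the left side is true but the right side is false.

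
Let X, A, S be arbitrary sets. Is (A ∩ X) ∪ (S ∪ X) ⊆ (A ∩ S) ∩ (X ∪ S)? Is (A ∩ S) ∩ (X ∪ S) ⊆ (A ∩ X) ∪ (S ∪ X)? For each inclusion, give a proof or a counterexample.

The sets are not equal: only the reverse inclusion holds.

Forward inclusion. This inclusion fails. Take X = {1}, A = ∅, S = ∅; then 1 ∈ (A ∩ X) ∪ (S ∪ X) but 1 ∉ (A ∩ S) ∩ (X ∪ S).

Reverse inclusion. Let x ∈ (A ∩ S) ∩ (X ∪ S). Then either x ∈ A ∩ S and x ∉ X; or x ∈ X ∩ A ∩ S. In each case x ∈ (A ∩ X) ∪ (S ∪ X), so (A ∩ S) ∩ (X ∪ S) ⊆ (A ∩ X) ∪ (S ∪ X).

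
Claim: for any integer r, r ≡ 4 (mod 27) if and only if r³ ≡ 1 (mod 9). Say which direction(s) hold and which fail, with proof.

Only the forward implication holds.

Forward direction. Suppose r ≡ 4 (mod 27). Then r³ ≡ 4³ = 64 (mod 27), and since 9 ∣ 27, also r³ ≡ 1 (mod 9).

Converse. This fails: take r = 1. Then 1³ = 1 ≡ 1 (mod 9), yet 1 ≡ 1 (mod 27), not 4.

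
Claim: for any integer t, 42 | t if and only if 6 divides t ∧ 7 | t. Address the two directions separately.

(⇒) If 42 ∣ t, write t = 42q. Since 42 = 7·6, t = 6·(7q), so 6 ∣ t; and since 42 = 6·7, t = 7·(6q), so 7 ∣ t.

(⇐) Suppose 6 ∣ t and 7 ∣ t. Any common multiple of 6 and 7 is a multiple of their lcm; here gcd(6, 7) = 1, so lcm(6, 7) = 6·7 = 42, so 42 ∣ t.

The biconditional holds.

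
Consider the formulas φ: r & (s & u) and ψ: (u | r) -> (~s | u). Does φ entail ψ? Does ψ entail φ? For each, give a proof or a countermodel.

Forward direction. Assume the antecedent. If u is true, (u | r) -> (~s | u) reduces to true regardless of the other variables. If u is false, the antecedent cannot hold. Either way (u | r) -> (~s | u) holds.

Converse. This fails. Under u = F, r = F, s = F, the left side is false but the right side is true.

Not equivalent: only (⇒) holds.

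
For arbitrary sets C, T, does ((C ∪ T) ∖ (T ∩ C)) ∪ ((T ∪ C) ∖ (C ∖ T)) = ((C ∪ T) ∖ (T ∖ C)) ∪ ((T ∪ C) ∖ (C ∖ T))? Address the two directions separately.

Both inclusions hold.

Forward inclusion. Let x ∈ ((C ∪ T) ∖ (T ∩ C)) ∪ ((T ∪ C) ∖ (C ∖ T)). Then either x ∈ C and x ∉ T; or x ∈ T and x ∉ C; or x ∈ C ∩ T. In each case x ∈ ((C ∪ T) ∖ (T ∖ C)) ∪ ((T ∪ C) ∖ (C ∖ T)), so ((C ∪ T) ∖ (T ∩ C)) ∪ ((T ∪ C) ∖ (C ∖ T)) ⊆ ((C ∪ T) ∖ (T ∖ C)) ∪ ((T ∪ C) ∖ (C ∖ T)).

Reverse inclusion. Let x ∈ ((C ∪ T) ∖ (T ∖ C)) ∪ ((T ∪ C) ∖ (C ∖ T)). Then either x ∈ C and x ∉ T; or x ∈ T and x ∉ C; or x ∈ C ∩ T. In each case x ∈ ((C ∪ T) ∖ (T ∩ C)) ∪ ((T ∪ C) ∖ (C ∖ T)), so ((C ∪ T) ∖ (T ∖ C)) ∪ ((T ∪ C) ∖ (C ∖ T)) ⊆ ((C ∪ T) ∖ (T ∩ C)) ∪ ((T ∪ C) ∖ (C ∖ T)).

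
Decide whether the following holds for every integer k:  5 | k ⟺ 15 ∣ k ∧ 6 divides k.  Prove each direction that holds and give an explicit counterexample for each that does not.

Only the reverse direction holds.

(⟹) This fails: take k = 5. Certainly 5 ∣ 5, but 15 ∤ 5.

(⟸) Suppose 15 ∣ k and 6 ∣ k. Any common multiple of 15 and 6 is a multiple of their lcm; here lcm(15, 6) = 15·6/gcd(15, 6) = 90/3 = 30, so 30 ∣ k. Since 5 ∣ 30, it follows that 5 ∣ k.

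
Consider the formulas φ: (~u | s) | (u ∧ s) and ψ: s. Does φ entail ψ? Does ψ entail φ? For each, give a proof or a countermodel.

The forward direction fails; the converse holds.

(⇒) This fails. Under u = F, s = F, the left side is true but the right side is false.

(⇐) Assume the antecedent. If u is true, the antecedent forces (u = T, s = T), and (~u | s) | (u ∧ s) holds there. If u is false, (~u | s) | (u ∧ s) reduces to true regardless of the other variables. Either way (~u | s) | (u ∧ s) holds.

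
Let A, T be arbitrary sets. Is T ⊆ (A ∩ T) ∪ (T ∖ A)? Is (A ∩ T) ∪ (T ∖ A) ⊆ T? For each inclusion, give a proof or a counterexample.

Forward inclusion. Let x ∈ T. Then either x ∈ T and x ∉ A; or x ∈ A ∩ T. In each case x ∈ (A ∩ T) ∪ (T ∖ A), so T ⊆ (A ∩ T) ∪ (T ∖ A).

Reverse inclusion. Let x ∈ (A ∩ T) ∪ (T ∖ A). Then either x ∈ T and x ∉ A; or x ∈ A ∩ T. In each case x ∈ T, so (A ∩ T) ∪ (T ∖ A) ⊆ T.

Both inclusions hold.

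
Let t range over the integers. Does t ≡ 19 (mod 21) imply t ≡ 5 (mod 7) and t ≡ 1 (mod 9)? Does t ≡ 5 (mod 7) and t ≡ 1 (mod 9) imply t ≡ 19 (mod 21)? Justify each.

[⇒] This fails: t = 40 gives 40 ≡ 19 (mod 21) but 40 ≡ 4 (mod 9), so the conjunction on the right does not hold.

[⇐] Conversely, if t ≡ 5 (mod 7) and t ≡ 1 (mod 9), then by the Chinese remainder theorem t ≡ 19 (mod 63). Since 19 ≡ 19 (mod 21) and 21 ∣ 63, we get t ≡ 19 (mod 21).

(⇒) fails; (⇐) holds.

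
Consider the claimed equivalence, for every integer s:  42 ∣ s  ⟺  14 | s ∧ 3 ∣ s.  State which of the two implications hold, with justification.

Both implications hold.

(⟸) Suppose 14 ∣ s and 3 ∣ s. Any common multiple of 14 and 3 is a multiple of their lcm; here gcd(14, 3) = 1, so lcm(14, 3) = 14·3 = 42, so 42 ∣ s.

(⟹) If 42 ∣ s, write s = 42q. Since 42 = 3·14, s = 14·(3q), so 14 ∣ s; and since 42 = 14·3, s = 3·(14q), so 3 ∣ s.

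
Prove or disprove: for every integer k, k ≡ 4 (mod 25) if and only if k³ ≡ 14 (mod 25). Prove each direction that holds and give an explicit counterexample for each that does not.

Both implications hold.

(⟹) Suppose k ≡ 4 (mod 25). Write k = 25j + 4. Then (25j + 4)³ = 15625j³ + 7500j² + 1200j + 64 = 25(625j³ + 300j² + 48j + 2) + 14, so k³ ≡ 14 (mod 25).

(⟸) Conversely, suppose k³ ≡ 14 (mod 25). The only residue r in {0, …, 24} with r³ ≡ 14 (mod 25) is r = 4, so k ≡ 4 (mod 25).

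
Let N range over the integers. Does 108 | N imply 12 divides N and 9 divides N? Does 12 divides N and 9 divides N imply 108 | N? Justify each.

(⇒) If 108 ∣ N, write N = 108q. Since 108 = 9·12, N = 12·(9q), so 12 ∣ N; and since 108 = 12·9, N = 9·(12q), so 9 ∣ N.

(⇐) This fails: take N = 36. Both 12 ∣ 36 and 9 ∣ 36, yet 36 is not a multiple of 108 (since 36 = 0·108 + 36), so 108 ∤ 36.

Only the forward direction holds.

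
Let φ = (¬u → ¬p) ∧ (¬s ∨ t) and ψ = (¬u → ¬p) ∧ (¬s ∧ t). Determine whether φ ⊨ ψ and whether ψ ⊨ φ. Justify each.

Forward direction. This fails. Under t = F, s = F, u = F, p = F, the left side is true but the right side is false.

Converse. Assume the antecedent. If u is true, the antecedent forces (t = T, s = F, u = T, p = F) or (t = T, s = F, u = T, p = T), and (¬u → ¬p) ∧ (¬s ∨ t) holds there. If u is false, the antecedent forces (t = T, s = F, u = F, p = F), and (¬u → ¬p) ∧ (¬s ∨ t) holds there. Either way (¬u → ¬p) ∧ (¬s ∨ t) holds.

The forward direction fails; the converse holds.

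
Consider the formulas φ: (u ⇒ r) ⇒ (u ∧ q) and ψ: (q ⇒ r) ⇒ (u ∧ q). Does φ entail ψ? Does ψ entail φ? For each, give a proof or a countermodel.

Neither direction holds.

Forward direction. This fails. Under u = T, r = F, q = F, the left side is true but the right side is false.

Converse. This fails. Under u = F, r = F, q = T, the left side is false but the right side is true.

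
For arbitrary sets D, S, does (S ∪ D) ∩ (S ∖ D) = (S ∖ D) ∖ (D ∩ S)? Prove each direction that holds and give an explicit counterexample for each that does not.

(⟹) Let x ∈ (S ∪ D) ∩ (S ∖ D). Then x ∈ S and x ∉ D, from which x ∈ (S ∖ D) ∖ (D ∩ S).

(⟸) Let x ∈ (S ∖ D) ∖ (D ∩ S). Then x ∈ S and x ∉ D, from which x ∈ (S ∪ D) ∩ (S ∖ D).

Both inclusions hold.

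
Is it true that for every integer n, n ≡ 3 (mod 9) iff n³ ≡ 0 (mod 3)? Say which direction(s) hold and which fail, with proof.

[⇒] Suppose n ≡ 3 (mod 9). Then n³ ≡ 3³ = 27 (mod 9), and since 3 ∣ 9, also n³ ≡ 0 (mod 3).

[⇐] This fails: take n = 0. Then 0³ = 0 ≡ 0 (mod 3), yet 0 ≡ 0 (mod 9), not 3.

Only the forward implication holds.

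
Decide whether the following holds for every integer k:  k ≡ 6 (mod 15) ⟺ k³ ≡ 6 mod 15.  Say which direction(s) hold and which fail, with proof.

(←) Suppose k³ ≡ 6 (mod 15). The only residue r in {0, …, 14} with r³ ≡ 6 (mod 15) is r = 6, so k ≡ 6 (mod 15).

(→) Suppose k ≡ 6 (mod 15). Write k = 15j + 6. Then (15j + 6)³ = 3375j³ + 4050j² + 1620j + 216 = 15(225j³ + 270j² + 108j + 14) + 6, so k³ ≡ 6 (mod 15).

Both directions hold; the statement is true.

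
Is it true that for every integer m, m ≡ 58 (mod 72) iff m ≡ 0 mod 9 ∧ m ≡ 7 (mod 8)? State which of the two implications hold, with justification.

[⇒] This fails: m = 58 gives 58 ≡ 58 (mod 72) but 58 ≡ 4 (mod 9), so the conjunction on the right does not hold.

[⇐] This fails: m = 63 satisfies both congruences on the right (63 ≡ 0 mod 9 and 63 ≡ 7 mod 8) yet 63 ≡ 63 (mod 72), not 58.

Neither implication holds.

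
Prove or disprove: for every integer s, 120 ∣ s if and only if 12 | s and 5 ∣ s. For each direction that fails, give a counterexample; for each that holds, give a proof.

Not equivalent: only (⇒) holds.

(⟹) If 120 ∣ s, write s = 120q. Since 120 = 10·12, s = 12·(10q), so 12 ∣ s; and since 120 = 24·5, s = 5·(24q), so 5 ∣ s.

(⟸) This fails: take s = 60. Both 12 ∣ 60 and 5 ∣ 60, yet 60 is not a multiple of 120 (since 60 = 0·120 + 60), so 120 ∤ 60.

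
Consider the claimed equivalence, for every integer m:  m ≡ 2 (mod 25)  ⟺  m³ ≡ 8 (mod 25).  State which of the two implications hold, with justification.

[⇒] Suppose m ≡ 2 (mod 25). Write m = 25j + 2. Then (25j + 2)³ = 15625j³ + 3750j² + 300j + 8 = 25(625j³ + 150j² + 12j) + 8, so m³ ≡ 8 (mod 25).

[⇐] Conversely, suppose m³ ≡ 8 (mod 25). The only residue r in {0, …, 24} with r³ ≡ 8 (mod 25) is r = 2, so m ≡ 2 (mod 25).

Both implications hold.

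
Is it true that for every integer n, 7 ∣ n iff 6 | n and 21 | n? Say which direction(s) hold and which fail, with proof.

Only the converse holds.

Forward direction. This fails: take n = 7. Certainly 7 ∣ 7, but 6 ∤ 7.

Converse. Suppose 6 ∣ n and 21 ∣ n. Any common multiple of 6 and 21 is a multiple of their lcm; here lcm(6, 21) = 6·21/gcd(6, 21) = 126/3 = 42, so 42 ∣ n. Since 7 ∣ 42, it follows that 7 ∣ n.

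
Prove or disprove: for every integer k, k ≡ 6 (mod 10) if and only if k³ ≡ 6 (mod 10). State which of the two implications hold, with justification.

[⇐] Suppose k³ ≡ 6 (mod 10). The only residue r in {0, …, 9} with r³ ≡ 6 (mod 10) is r = 6, so k ≡ 6 (mod 10).

[⇒] Suppose k ≡ 6 (mod 10). Write k = 10j + 6. Then (10j + 6)³ = 1000j³ + 1800j² + 1080j + 216 = 10(100j³ + 180j² + 108j + 21) + 6, so k³ ≡ 6 (mod 10).

Equivalent; both directions hold.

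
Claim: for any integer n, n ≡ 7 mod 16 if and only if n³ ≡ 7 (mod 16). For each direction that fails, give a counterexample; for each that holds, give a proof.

Both directions hold.

(→) Suppose n ≡ 7 mod 16. Write n = 16j + 7. Then (16j + 7)³ = 4096j³ + 5376j² + 2352j + 343 = 16(256j³ + 336j² + 147j + 21) + 7, so n³ ≡ 7 (mod 16).

(←) Conversely, suppose n³ ≡ 7 (mod 16). The only residue r in {0, …, 15} with r³ ≡ 7 (mod 16) is r = 7, so n ≡ 7 (mod 16).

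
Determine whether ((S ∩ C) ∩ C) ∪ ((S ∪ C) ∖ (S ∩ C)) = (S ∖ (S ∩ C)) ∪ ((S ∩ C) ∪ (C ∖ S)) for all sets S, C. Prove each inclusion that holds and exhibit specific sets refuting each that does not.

(⊇) Let x ∈ (S ∖ (S ∩ C)) ∪ ((S ∩ C) ∪ (C ∖ S)). Then either x ∈ S and x ∉ C; or x ∈ C and x ∉ S; or x ∈ S ∩ C. In each case x ∈ ((S ∩ C) ∩ C) ∪ ((S ∪ C) ∖ (S ∩ C)), so (S ∖ (S ∩ C)) ∪ ((S ∩ C) ∪ (C ∖ S)) ⊆ ((S ∩ C) ∩ C) ∪ ((S ∪ C) ∖ (S ∩ C)).

(⊆) Let x ∈ ((S ∩ C) ∩ C) ∪ ((S ∪ C) ∖ (S ∩ C)). Then either x ∈ S and x ∉ C; or x ∈ C and x ∉ S; or x ∈ S ∩ C. In each case x ∈ (S ∖ (S ∩ C)) ∪ ((S ∩ C) ∪ (C ∖ S)), so ((S ∩ C) ∩ C) ∪ ((S ∪ C) ∖ (S ∩ C)) ⊆ (S ∖ (S ∩ C)) ∪ ((S ∩ C) ∪ (C ∖ S)).

Both inclusions hold.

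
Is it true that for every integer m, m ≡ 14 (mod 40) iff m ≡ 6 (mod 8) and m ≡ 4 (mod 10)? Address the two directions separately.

(⟹) Suppose m ≡ 14 (mod 40); write m = 40j + 14. Since 8 ∣ 40, reducing mod 8 gives m ≡ 14 ≡ 6 (mod 8); since 10 ∣ 40, reducing mod 10 gives m ≡ 14 ≡ 4 (mod 10).

(⟸) Conversely, if m ≡ 6 (mod 8) and m ≡ 4 (mod 10), then by the Chinese remainder theorem m ≡ 14 (mod 40). This is exactly m ≡ 14 (mod 40).

Equivalent; both directions hold.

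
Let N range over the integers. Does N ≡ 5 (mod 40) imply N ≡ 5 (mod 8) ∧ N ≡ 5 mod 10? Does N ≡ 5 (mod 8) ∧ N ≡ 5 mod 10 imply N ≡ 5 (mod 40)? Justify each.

(⟸) If N ≡ 5 (mod 8) and N ≡ 5 (mod 10), then by the Chinese remainder theorem N ≡ 5 (mod 40). This is exactly N ≡ 5 (mod 40).

(⟹) Suppose N ≡ 5 (mod 40); write N = 40j + 5. Since 8 ∣ 40, reducing mod 8 gives N ≡ 5 (mod 8); since 10 ∣ 40, reducing mod 10 gives N ≡ 5 (mod 10).

The biconditional holds.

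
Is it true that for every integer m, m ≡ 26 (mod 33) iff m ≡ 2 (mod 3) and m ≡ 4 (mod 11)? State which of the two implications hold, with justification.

[⇒] Suppose m ≡ 26 (mod 33); write m = 33j + 26. Since 3 ∣ 33, reducing mod 3 gives m ≡ 26 ≡ 2 (mod 3); since 11 ∣ 33, reducing mod 11 gives m ≡ 26 ≡ 4 (mod 11).

[⇐] Conversely, if m ≡ 2 (mod 3) and m ≡ 4 (mod 11), then by the Chinese remainder theorem m ≡ 26 (mod 33). This is exactly m ≡ 26 (mod 33).

The biconditional holds.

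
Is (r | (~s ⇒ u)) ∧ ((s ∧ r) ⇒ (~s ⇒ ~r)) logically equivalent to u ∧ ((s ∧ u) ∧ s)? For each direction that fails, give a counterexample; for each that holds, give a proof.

(→) This fails. Under s = T, r = F, u = F, the left side is true but the right side is false.

(←) Assume the antecedent. If s is true, the consequent reduces to true regardless of the other variables. If s is false, the antecedent cannot hold. Either way the consequent holds.

The forward direction fails; the converse holds.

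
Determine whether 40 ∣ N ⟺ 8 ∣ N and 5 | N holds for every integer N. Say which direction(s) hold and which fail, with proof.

Both implications hold.

[⇐] Suppose 8 ∣ N and 5 ∣ N. Any common multiple of 8 and 5 is a multiple of their lcm; here gcd(8, 5) = 1, so lcm(8, 5) = 8·5 = 40, so 40 ∣ N.

[⇒] If 40 ∣ N, write N = 40q. Since 40 = 5·8, N = 8·(5q), so 8 ∣ N; and since 40 = 8·5, N = 5·(8q), so 5 ∣ N.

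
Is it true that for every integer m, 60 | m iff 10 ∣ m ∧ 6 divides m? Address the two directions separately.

Only the forward direction holds.

[⇒] If 60 ∣ m, write m = 60q. Since 60 = 6·10, m = 10·(6q), so 10 ∣ m; and since 60 = 10·6, m = 6·(10q), so 6 ∣ m.

[⇐] This fails: take m = 30. Both 10 ∣ 30 and 6 ∣ 30, yet 30 is not a multiple of 60 (since 30 = 0·60 + 30), so 60 ∤ 30.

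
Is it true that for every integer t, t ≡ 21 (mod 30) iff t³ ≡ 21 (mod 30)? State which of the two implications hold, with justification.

(⇐) Suppose t³ ≡ 21 (mod 30). The only residue r in {0, …, 29} with r³ ≡ 21 (mod 30) is r = 21, so t ≡ 21 (mod 30).

(⇒) Suppose t ≡ 21 (mod 30). Write t = 30j + 21. Then (30j + 21)³ = 27000j³ + 56700j² + 39690j + 9261 = 30(900j³ + 1890j² + 1323j + 308) + 21, so t³ ≡ 21 (mod 30).

The biconditional holds.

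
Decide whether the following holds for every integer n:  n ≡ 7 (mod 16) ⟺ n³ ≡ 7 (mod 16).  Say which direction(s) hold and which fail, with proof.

Both directions hold; the statement is true.

(←) Suppose n³ ≡ 7 (mod 16). The only residue r in {0, …, 15} with r³ ≡ 7 (mod 16) is r = 7, so n ≡ 7 (mod 16).

(→) Suppose n ≡ 7 (mod 16). Write n = 16j + 7. Then (16j + 7)³ = 4096j³ + 5376j² + 2352j + 343 = 16(256j³ + 336j² + 147j + 21) + 7, so n³ ≡ 7 (mod 16).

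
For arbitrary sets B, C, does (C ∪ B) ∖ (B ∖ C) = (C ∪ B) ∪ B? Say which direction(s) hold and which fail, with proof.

(⟹) Let x ∈ (C ∪ B) ∖ (B ∖ C). Then either x ∈ C and x ∉ B; or x ∈ B ∩ C. In each case x ∈ (C ∪ B) ∪ B, so (C ∪ B) ∖ (B ∖ C) ⊆ (C ∪ B) ∪ B.

(⟸) This inclusion fails. Take B = {1}, C = ∅; then 1 ∈ (C ∪ B) ∪ B but 1 ∉ (C ∪ B) ∖ (B ∖ C).

Only the forward inclusion holds.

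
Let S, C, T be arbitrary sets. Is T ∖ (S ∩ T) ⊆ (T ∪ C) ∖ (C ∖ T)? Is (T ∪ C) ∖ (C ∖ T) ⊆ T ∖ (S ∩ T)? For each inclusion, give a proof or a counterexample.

(⊆) holds; (⊇) fails.

(⟹) Let x ∈ T ∖ (S ∩ T). Then either x ∈ T and x ∉ S, C; or x ∈ C ∩ T and x ∉ S. In each case x ∈ (T ∪ C) ∖ (C ∖ T), so T ∖ (S ∩ T) ⊆ (T ∪ C) ∖ (C ∖ T).

(⟸) This inclusion fails. Take S = {1}, C = ∅, T = {1}; then 1 ∈ (T ∪ C) ∖ (C ∖ T) but 1 ∉ T ∖ (S ∩ T).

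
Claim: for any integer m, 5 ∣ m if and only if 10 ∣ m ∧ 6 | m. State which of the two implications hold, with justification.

(⟹) This fails: take m = 5. Certainly 5 ∣ 5, but 10 ∤ 5.

(⟸) Suppose 10 ∣ m and 6 ∣ m. Any common multiple of 10 and 6 is a multiple of their lcm; here lcm(10, 6) = 10·6/gcd(10, 6) = 60/2 = 30, so 30 ∣ m. Since 5 ∣ 30, it follows that 5 ∣ m.

The forward direction fails; the converse holds.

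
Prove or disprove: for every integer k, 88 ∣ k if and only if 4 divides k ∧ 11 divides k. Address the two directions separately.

Only the forward direction holds.

(⟹) If 88 ∣ k, write k = 88q. Since 88 = 22·4, k = 4·(22q), so 4 ∣ k; and since 88 = 8·11, k = 11·(8q), so 11 ∣ k.

(⟸) This fails: take k = 44. Both 4 ∣ 44 and 11 ∣ 44, yet 44 is not a multiple of 88 (since 44 = 0·88 + 44), so 88 ∤ 44.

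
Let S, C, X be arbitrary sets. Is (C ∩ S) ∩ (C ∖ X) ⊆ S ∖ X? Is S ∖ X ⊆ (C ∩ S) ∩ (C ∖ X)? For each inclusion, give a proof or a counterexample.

The sets are not equal: only the forward inclusion holds.

(⊇) This inclusion fails. Take S = {1}, C = ∅, X = ∅; then 1 ∈ S ∖ X but 1 ∉ (C ∩ S) ∩ (C ∖ X).

(⊆) Let x ∈ (C ∩ S) ∩ (C ∖ X). Then x ∈ S ∩ C and x ∉ X, from which x ∈ S ∖ X.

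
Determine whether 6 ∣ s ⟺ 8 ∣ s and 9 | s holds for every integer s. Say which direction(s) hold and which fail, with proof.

[⇐] Suppose 8 ∣ s and 9 ∣ s. Any common multiple of 8 and 9 is a multiple of their lcm; here gcd(8, 9) = 1, so lcm(8, 9) = 8·9 = 72, so 72 ∣ s. Since 6 ∣ 72, it follows that 6 ∣ s.

[⇒] This fails: take s = 6. Certainly 6 ∣ 6, but 8 ∤ 6.

Only the converse holds.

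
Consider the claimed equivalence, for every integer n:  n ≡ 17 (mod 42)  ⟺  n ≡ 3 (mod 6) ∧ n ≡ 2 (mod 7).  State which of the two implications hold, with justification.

[⇒] This fails: n = 17 gives 17 ≡ 17 (mod 42) but 17 ≡ 5 (mod 6), so the conjunction on the right does not hold.

[⇐] This fails: n = 9 satisfies both congruences on the right (9 ≡ 3 mod 6 and 9 ≡ 2 mod 7) yet 9 ≡ 9 (mod 42), not 17.

Neither direction holds.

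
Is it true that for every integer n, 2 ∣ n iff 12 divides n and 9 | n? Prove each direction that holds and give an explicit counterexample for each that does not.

(⇒) This fails: take n = 2. Certainly 2 ∣ 2, but 12 ∤ 2.

(⇐) Suppose 12 ∣ n and 9 ∣ n. Any common multiple of 12 and 9 is a multiple of their lcm; here lcm(12, 9) = 12·9/gcd(12, 9) = 108/3 = 36, so 36 ∣ n. Since 2 ∣ 36, it follows that 2 ∣ n.

Not equivalent: only (⇐) holds.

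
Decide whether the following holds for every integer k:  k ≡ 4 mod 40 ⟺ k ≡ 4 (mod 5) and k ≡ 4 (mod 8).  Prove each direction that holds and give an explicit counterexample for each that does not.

(→) Suppose k ≡ 4 (mod 40); write k = 40j + 4. Since 5 ∣ 40, reducing mod 5 gives k ≡ 4 (mod 5); since 8 ∣ 40, reducing mod 8 gives k ≡ 4 (mod 8).

(←) Conversely, if k ≡ 4 (mod 5) and k ≡ 4 (mod 8), then by the Chinese remainder theorem k ≡ 4 (mod 40). This is exactly k ≡ 4 (mod 40).

Equivalent; both directions hold.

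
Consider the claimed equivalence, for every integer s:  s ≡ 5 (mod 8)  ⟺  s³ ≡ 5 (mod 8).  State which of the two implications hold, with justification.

Both directions hold; the statement is true.

Forward direction. Suppose s ≡ 5 (mod 8). Write s = 8j + 5. Then (8j + 5)³ = 512j³ + 960j² + 600j + 125 = 8(64j³ + 120j² + 75j + 15) + 5, so s³ ≡ 5 (mod 8).

Converse. For the converse, argue contrapositively. If s ≢ 5 (mod 8), then s is congruent to one of 0, 1, 2, 3, 4, 6, 7 modulo 8, and these give s³ ≡ 0, 1, 0, 3, 0, 0, 7 respectively — never 5.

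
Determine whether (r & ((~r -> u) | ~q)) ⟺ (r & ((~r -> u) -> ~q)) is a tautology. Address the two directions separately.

The forward direction fails; the converse holds.

(⟸) Assume the antecedent. If u is true, the antecedent forces (u = T, r = T, q = F), and r & ((~r -> u) | ~q) holds there. If u is false, the antecedent forces (u = F, r = T, q = F), and r & ((~r -> u) | ~q) holds there. Either way r & ((~r -> u) | ~q) holds.

(⟹) This fails. Under u = F, r = T, q = T, the left side is true but the right side is false.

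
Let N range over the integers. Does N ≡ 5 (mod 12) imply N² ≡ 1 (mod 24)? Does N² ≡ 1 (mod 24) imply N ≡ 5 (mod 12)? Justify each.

(⇒) holds; (⇐) fails.

[⇒] Suppose N ≡ 5 (mod 12). Working modulo 24, N ∈ {5, 17}; for each such r, r² ≡ 1 (mod 24).

[⇐] This fails: take N = 1. Then 1² = 1 ≡ 1 (mod 24), yet 1 ≡ 1 (mod 12), not 5.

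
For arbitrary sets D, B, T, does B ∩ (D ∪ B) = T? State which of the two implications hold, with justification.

Forward inclusion. This inclusion fails. Take D = ∅, B = {1}, T = ∅; then 1 ∈ B ∩ (D ∪ B) but 1 ∉ T.

Reverse inclusion. This inclusion fails. Take D = ∅, B = ∅, T = {1}; then 1 ∈ T but 1 ∉ B ∩ (D ∪ B).

Neither inclusion holds.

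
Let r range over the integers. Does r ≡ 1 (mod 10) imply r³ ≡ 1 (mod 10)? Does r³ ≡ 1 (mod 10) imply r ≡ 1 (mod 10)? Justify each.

Equivalent; both directions hold.

[⇒] Suppose r ≡ 1 (mod 10). Write r = 10j + 1. Then (10j + 1)³ = 1000j³ + 300j² + 30j + 1 = 10(100j³ + 30j² + 3j) + 1, so r³ ≡ 1 (mod 10).

[⇐] For the converse, argue contrapositively. If r ≢ 1 (mod 10), then r is congruent to one of 0, 2, 3, 4, 5, 6, 7, 8, 9 modulo 10, and these give r³ ≡ 0, 8, 7, 4, 5, 6, 3, 2, 9 respectively — never 1.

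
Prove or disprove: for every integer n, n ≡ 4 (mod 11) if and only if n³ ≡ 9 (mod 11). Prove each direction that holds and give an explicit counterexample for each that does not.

(←) Suppose n³ ≡ 9 (mod 11). The only residue r in {0, …, 10} with r³ ≡ 9 (mod 11) is r = 4, so n ≡ 4 (mod 11).

(→) Suppose n ≡ 4 (mod 11). Write n = 11j + 4. Then (11j + 4)³ = 1331j³ + 1452j² + 528j + 64 = 11(121j³ + 132j² + 48j + 5) + 9, so n³ ≡ 9 (mod 11).

Both directions hold.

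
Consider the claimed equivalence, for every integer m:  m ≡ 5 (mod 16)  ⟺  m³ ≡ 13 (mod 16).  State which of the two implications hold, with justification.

(⇒) Suppose m ≡ 5 (mod 16). Write m = 16j + 5. Then (16j + 5)³ = 4096j³ + 3840j² + 1200j + 125 = 16(256j³ + 240j² + 75j + 7) + 13, so m³ ≡ 13 (mod 16).

(⇐) Conversely, suppose m³ ≡ 13 (mod 16). The only residue r in {0, …, 15} with r³ ≡ 13 (mod 16) is r = 5, so m ≡ 5 (mod 16).

Equivalent; both directions hold.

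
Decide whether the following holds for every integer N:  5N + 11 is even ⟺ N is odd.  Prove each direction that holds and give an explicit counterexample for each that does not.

Both directions hold; the statement is true.

(⟹) Suppose 5N + 11 is even. Since 5 is odd, 5N and N have the same parity, so 5N + 11 ≡ N + 11 (mod 2). As 11 is odd, 5N + 11 is even exactly when N is odd. Thus N is odd.

(⟸) Conversely, suppose N is odd; write N = 2j + 1. Then 5N + 11 = 5·(2j + 1) + 11 = 2·5j + 16, which is even.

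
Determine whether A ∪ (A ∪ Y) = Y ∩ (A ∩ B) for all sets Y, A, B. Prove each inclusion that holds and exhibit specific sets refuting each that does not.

The sets are not equal: only the reverse inclusion holds.

(⟹) This inclusion fails. Take Y = {1}, A = ∅, B = ∅; then 1 ∈ A ∪ (A ∪ Y) but 1 ∉ Y ∩ (A ∩ B).

(⟸) Let x ∈ Y ∩ (A ∩ B). Then x ∈ Y ∩ A ∩ B, from which x ∈ A ∪ (A ∪ Y).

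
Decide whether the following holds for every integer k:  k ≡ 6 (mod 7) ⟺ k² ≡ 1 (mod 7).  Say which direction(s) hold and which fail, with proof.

Forward direction. Suppose k ≡ 6 (mod 7). Write k = 7j + 6. Then (7j + 6)² = 49j² + 84j + 36 = 7(7j² + 12j + 5) + 1, so k² ≡ 1 (mod 7).

Converse. This fails: take k = 1. Then 1² = 1 ≡ 1 (mod 7), yet 1 ≡ 1 (mod 7), not 6.

Only the forward implication holds.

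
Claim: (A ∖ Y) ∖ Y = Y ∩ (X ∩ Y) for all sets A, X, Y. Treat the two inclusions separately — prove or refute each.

(⟹) This inclusion fails. Take A = {1}, X = ∅, Y = ∅; then 1 ∈ (A ∖ Y) ∖ Y but 1 ∉ Y ∩ (X ∩ Y).

(⟸) This inclusion fails. Take A = ∅, X = {1}, Y = {1}; then 1 ∈ Y ∩ (X ∩ Y) but 1 ∉ (A ∖ Y) ∖ Y.

Both inclusions fail.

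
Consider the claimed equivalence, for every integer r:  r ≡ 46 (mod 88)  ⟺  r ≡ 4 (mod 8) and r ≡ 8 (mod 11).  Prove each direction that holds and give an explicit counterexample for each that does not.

(⇒) This fails: r = 46 gives 46 ≡ 46 (mod 88) but 46 ≡ 6 (mod 8), so the conjunction on the right does not hold.

(⇐) This fails: r = 52 satisfies both congruences on the right (52 ≡ 4 mod 8 and 52 ≡ 8 mod 11) yet 52 ≡ 52 (mod 88), not 46.

Both directions fail.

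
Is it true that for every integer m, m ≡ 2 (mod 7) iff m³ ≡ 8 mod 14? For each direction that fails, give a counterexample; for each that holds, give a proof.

(⟹) This fails: take m = 9. Then 9 ≡ 2 (mod 7), but 9³ = 729 ≡ 1 (mod 14), not 8.

(⟸) This fails: take m = 4. Then 4³ = 64 ≡ 8 (mod 14), yet 4 ≡ 4 (mod 7), not 2.

Neither implication holds.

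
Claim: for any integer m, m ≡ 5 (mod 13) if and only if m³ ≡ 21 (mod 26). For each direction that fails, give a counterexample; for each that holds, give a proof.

(⇒) This fails: take m = 18. Then 18 ≡ 5 (mod 13), but 18³ = 5832 ≡ 8 (mod 26), not 21.

(⇐) This fails: take m = 15. Then 15³ = 3375 ≡ 21 (mod 26), yet 15 ≡ 2 (mod 13), not 5.

Neither implication holds.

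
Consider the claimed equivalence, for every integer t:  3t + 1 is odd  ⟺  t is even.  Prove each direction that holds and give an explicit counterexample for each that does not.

Equivalent; both directions hold.

(⟸) Suppose t is even; write t = 2j. Then 3t + 1 = 3·(2j) + 1 = 2·3j + 1, which is odd.

(⟹) Suppose 3t + 1 is odd. Since 3 is odd, 3t and t have the same parity, so 3t + 1 ≡ t + 1 (mod 2). As 1 is odd, 3t + 1 is odd exactly when t is even. Thus t is even.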